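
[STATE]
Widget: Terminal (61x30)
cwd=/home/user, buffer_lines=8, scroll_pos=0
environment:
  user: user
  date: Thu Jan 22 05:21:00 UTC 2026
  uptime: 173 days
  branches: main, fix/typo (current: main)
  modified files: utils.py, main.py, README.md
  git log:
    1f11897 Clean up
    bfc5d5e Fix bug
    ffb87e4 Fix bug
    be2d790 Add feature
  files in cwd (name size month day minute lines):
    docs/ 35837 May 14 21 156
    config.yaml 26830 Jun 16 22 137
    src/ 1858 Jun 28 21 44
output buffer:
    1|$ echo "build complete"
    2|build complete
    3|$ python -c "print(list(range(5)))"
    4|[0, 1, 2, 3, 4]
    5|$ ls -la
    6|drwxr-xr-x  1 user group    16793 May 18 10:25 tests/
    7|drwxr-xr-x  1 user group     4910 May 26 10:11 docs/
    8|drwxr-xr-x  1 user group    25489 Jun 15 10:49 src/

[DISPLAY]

$ echo "build complete"                                      
build complete                                               
$ python -c "print(list(range(5)))"                          
[0, 1, 2, 3, 4]                                              
$ ls -la                                                     
drwxr-xr-x  1 user group    16793 May 18 10:25 tests/        
drwxr-xr-x  1 user group     4910 May 26 10:11 docs/         
drwxr-xr-x  1 user group    25489 Jun 15 10:49 src/          
$ █                                                          
                                                             
                                                             
                                                             
                                                             
                                                             
                                                             
                                                             
                                                             
                                                             
                                                             
                                                             
                                                             
                                                             
                                                             
                                                             
                                                             
                                                             
                                                             
                                                             
                                                             
                                                             


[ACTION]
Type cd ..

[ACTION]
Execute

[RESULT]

$ echo "build complete"                                      
build complete                                               
$ python -c "print(list(range(5)))"                          
[0, 1, 2, 3, 4]                                              
$ ls -la                                                     
drwxr-xr-x  1 user group    16793 May 18 10:25 tests/        
drwxr-xr-x  1 user group     4910 May 26 10:11 docs/         
drwxr-xr-x  1 user group    25489 Jun 15 10:49 src/          
$ cd ..                                                      
                                                             
$ █                                                          
                                                             
                                                             
                                                             
                                                             
                                                             
                                                             
                                                             
                                                             
                                                             
                                                             
                                                             
                                                             
                                                             
                                                             
                                                             
                                                             
                                                             
                                                             
                                                             


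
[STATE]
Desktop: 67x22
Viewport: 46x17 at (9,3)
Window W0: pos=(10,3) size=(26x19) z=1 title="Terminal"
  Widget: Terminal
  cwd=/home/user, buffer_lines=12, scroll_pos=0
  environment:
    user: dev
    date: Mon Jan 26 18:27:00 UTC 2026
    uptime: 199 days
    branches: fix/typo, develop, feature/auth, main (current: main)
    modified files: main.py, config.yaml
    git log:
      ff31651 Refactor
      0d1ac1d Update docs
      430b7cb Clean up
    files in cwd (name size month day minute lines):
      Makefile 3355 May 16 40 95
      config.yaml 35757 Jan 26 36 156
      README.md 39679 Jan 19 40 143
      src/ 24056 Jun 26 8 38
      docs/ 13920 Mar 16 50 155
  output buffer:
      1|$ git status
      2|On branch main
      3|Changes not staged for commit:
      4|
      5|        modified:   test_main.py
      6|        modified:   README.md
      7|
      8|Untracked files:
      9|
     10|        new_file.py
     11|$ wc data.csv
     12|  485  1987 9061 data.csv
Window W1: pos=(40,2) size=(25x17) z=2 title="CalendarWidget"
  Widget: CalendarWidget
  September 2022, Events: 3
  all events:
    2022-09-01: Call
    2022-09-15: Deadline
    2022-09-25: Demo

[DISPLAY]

 ┏━━━━━━━━━━━━━━━━━━━━━━━━┓    ┃ CalendarWidge
 ┃ Terminal               ┃    ┠──────────────
 ┠────────────────────────┨    ┃     September
 ┃$ git status            ┃    ┃Mo Tu We Th Fr
 ┃On branch main          ┃    ┃          1*  
 ┃Changes not staged for c┃    ┃ 5  6  7  8  9
 ┃                        ┃    ┃12 13 14 15* 1
 ┃        modified:   test┃    ┃19 20 21 22 23
 ┃        modified:   READ┃    ┃26 27 28 29 30
 ┃                        ┃    ┃              
 ┃Untracked files:        ┃    ┃              
 ┃                        ┃    ┃              
 ┃        new_file.py     ┃    ┃              
 ┃$ wc data.csv           ┃    ┃              
 ┃  485  1987 9061 data.cs┃    ┃              
 ┃$ █                     ┃    ┗━━━━━━━━━━━━━━
 ┃                        ┃                   


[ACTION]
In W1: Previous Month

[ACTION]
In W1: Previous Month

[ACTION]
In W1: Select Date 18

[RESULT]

 ┏━━━━━━━━━━━━━━━━━━━━━━━━┓    ┃ CalendarWidge
 ┃ Terminal               ┃    ┠──────────────
 ┠────────────────────────┨    ┃       July 20
 ┃$ git status            ┃    ┃Mo Tu We Th Fr
 ┃On branch main          ┃    ┃             1
 ┃Changes not staged for c┃    ┃ 4  5  6  7  8
 ┃                        ┃    ┃11 12 13 14 15
 ┃        modified:   test┃    ┃[18] 19 20 21 
 ┃        modified:   READ┃    ┃25 26 27 28 29
 ┃                        ┃    ┃              
 ┃Untracked files:        ┃    ┃              
 ┃                        ┃    ┃              
 ┃        new_file.py     ┃    ┃              
 ┃$ wc data.csv           ┃    ┃              
 ┃  485  1987 9061 data.cs┃    ┃              
 ┃$ █                     ┃    ┗━━━━━━━━━━━━━━
 ┃                        ┃                   


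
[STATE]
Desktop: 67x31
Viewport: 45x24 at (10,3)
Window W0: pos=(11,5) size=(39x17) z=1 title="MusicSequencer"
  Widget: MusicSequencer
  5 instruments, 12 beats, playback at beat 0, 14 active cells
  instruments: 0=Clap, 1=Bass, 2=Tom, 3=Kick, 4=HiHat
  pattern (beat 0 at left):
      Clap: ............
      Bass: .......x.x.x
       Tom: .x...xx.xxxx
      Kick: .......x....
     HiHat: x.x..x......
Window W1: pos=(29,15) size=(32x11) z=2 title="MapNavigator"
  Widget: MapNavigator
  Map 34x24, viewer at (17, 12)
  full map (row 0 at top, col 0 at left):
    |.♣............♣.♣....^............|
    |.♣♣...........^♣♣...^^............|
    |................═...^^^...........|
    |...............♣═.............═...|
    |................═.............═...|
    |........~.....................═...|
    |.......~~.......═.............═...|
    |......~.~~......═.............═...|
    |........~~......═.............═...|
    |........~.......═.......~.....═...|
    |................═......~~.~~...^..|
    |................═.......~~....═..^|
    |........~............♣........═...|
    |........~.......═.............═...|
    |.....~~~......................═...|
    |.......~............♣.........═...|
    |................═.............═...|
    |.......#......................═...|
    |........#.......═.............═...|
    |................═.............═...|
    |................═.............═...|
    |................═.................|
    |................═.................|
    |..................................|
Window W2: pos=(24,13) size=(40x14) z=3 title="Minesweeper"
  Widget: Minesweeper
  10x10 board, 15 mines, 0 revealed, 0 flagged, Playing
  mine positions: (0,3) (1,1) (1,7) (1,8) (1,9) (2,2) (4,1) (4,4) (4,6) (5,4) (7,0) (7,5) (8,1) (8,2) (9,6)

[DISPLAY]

                                             
                                             
 ┏━━━━━━━━━━━━━━━━━━━━━━━━━━━━━━━━━━━━━┓     
 ┃ MusicSequencer                      ┃     
 ┠─────────────────────────────────────┨     
 ┃      ▼12345678901                   ┃     
 ┃  Clap············                   ┃     
 ┃  Bass·······█·█·█                   ┃     
 ┃   Tom·█···██·████                   ┃     
 ┃  Kick·······█····                   ┃     
 ┃ HiHat█·█··█┏━━━━━━━━━━━━━━━━━━━━━━━━━━━━━━
 ┃            ┃ Minesweeper                  
 ┃            ┠──────────────────────────────
 ┃            ┃■■■■■■■■■■                    
 ┃            ┃■■■■■■■■■■                    
 ┃            ┃■■■■■■■■■■                    
 ┃            ┃■■■■■■■■■■                    
 ┃            ┃■■■■■■■■■■                    
 ┗━━━━━━━━━━━━┃■■■■■■■■■■                    
              ┃■■■■■■■■■■                    
              ┃■■■■■■■■■■                    
              ┃■■■■■■■■■■                    
              ┃■■■■■■■■■■                    
              ┗━━━━━━━━━━━━━━━━━━━━━━━━━━━━━━


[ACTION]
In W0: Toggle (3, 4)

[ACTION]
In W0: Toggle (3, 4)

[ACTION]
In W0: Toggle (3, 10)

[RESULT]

                                             
                                             
 ┏━━━━━━━━━━━━━━━━━━━━━━━━━━━━━━━━━━━━━┓     
 ┃ MusicSequencer                      ┃     
 ┠─────────────────────────────────────┨     
 ┃      ▼12345678901                   ┃     
 ┃  Clap············                   ┃     
 ┃  Bass·······█·█·█                   ┃     
 ┃   Tom·█···██·████                   ┃     
 ┃  Kick·······█··█·                   ┃     
 ┃ HiHat█·█··█┏━━━━━━━━━━━━━━━━━━━━━━━━━━━━━━
 ┃            ┃ Minesweeper                  
 ┃            ┠──────────────────────────────
 ┃            ┃■■■■■■■■■■                    
 ┃            ┃■■■■■■■■■■                    
 ┃            ┃■■■■■■■■■■                    
 ┃            ┃■■■■■■■■■■                    
 ┃            ┃■■■■■■■■■■                    
 ┗━━━━━━━━━━━━┃■■■■■■■■■■                    
              ┃■■■■■■■■■■                    
              ┃■■■■■■■■■■                    
              ┃■■■■■■■■■■                    
              ┃■■■■■■■■■■                    
              ┗━━━━━━━━━━━━━━━━━━━━━━━━━━━━━━


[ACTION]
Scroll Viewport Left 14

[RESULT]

                                             
                                             
           ┏━━━━━━━━━━━━━━━━━━━━━━━━━━━━━━━━━
           ┃ MusicSequencer                  
           ┠─────────────────────────────────
           ┃      ▼12345678901               
           ┃  Clap············               
           ┃  Bass·······█·█·█               
           ┃   Tom·█···██·████               
           ┃  Kick·······█··█·               
           ┃ HiHat█·█··█┏━━━━━━━━━━━━━━━━━━━━
           ┃            ┃ Minesweeper        
           ┃            ┠────────────────────
           ┃            ┃■■■■■■■■■■          
           ┃            ┃■■■■■■■■■■          
           ┃            ┃■■■■■■■■■■          
           ┃            ┃■■■■■■■■■■          
           ┃            ┃■■■■■■■■■■          
           ┗━━━━━━━━━━━━┃■■■■■■■■■■          
                        ┃■■■■■■■■■■          
                        ┃■■■■■■■■■■          
                        ┃■■■■■■■■■■          
                        ┃■■■■■■■■■■          
                        ┗━━━━━━━━━━━━━━━━━━━━


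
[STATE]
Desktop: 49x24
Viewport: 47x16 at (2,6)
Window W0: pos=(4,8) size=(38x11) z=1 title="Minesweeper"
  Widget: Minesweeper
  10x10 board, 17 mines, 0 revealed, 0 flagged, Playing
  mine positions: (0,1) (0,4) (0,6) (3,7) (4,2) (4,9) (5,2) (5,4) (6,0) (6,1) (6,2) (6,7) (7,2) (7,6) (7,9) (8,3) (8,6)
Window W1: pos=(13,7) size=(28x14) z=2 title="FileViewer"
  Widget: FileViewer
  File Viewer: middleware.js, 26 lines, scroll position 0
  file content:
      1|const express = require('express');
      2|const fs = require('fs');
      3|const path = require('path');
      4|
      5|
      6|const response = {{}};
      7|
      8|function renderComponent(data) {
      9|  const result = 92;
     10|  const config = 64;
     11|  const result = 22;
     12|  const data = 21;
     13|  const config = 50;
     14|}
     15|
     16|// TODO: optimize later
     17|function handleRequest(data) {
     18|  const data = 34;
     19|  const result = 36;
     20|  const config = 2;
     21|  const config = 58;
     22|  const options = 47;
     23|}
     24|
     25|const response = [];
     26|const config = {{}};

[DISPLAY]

                                               
           ┏━━━━━━━━━━━━━━━━━━━━━━━━━━┓        
  ┏━━━━━━━━┃ FileViewer               ┃┓       
  ┃ Mineswe┠──────────────────────────┨┃       
  ┠────────┃const express = require('▲┃┨       
  ┃■■■■■■■■┃const fs = require('fs');█┃┃       
  ┃■■■■■■■■┃const path = require('pat░┃┃       
  ┃■■■■■■■■┃                         ░┃┃       
  ┃■■■■■■■■┃                         ░┃┃       
  ┃■■■■■■■■┃const response = {{}};   ░┃┃       
  ┃■■■■■■■■┃                         ░┃┃       
  ┃■■■■■■■■┃function renderComponent(░┃┃       
  ┗━━━━━━━━┃  const result = 92;     ░┃┛       
           ┃  const config = 64;     ▼┃        
           ┗━━━━━━━━━━━━━━━━━━━━━━━━━━┛        
                                               


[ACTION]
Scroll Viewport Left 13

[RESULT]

                                               
             ┏━━━━━━━━━━━━━━━━━━━━━━━━━━┓      
    ┏━━━━━━━━┃ FileViewer               ┃┓     
    ┃ Mineswe┠──────────────────────────┨┃     
    ┠────────┃const express = require('▲┃┨     
    ┃■■■■■■■■┃const fs = require('fs');█┃┃     
    ┃■■■■■■■■┃const path = require('pat░┃┃     
    ┃■■■■■■■■┃                         ░┃┃     
    ┃■■■■■■■■┃                         ░┃┃     
    ┃■■■■■■■■┃const response = {{}};   ░┃┃     
    ┃■■■■■■■■┃                         ░┃┃     
    ┃■■■■■■■■┃function renderComponent(░┃┃     
    ┗━━━━━━━━┃  const result = 92;     ░┃┛     
             ┃  const config = 64;     ▼┃      
             ┗━━━━━━━━━━━━━━━━━━━━━━━━━━┛      
                                               


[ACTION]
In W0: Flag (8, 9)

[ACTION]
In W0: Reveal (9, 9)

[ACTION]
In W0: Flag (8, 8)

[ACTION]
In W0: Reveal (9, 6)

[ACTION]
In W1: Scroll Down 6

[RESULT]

                                               
             ┏━━━━━━━━━━━━━━━━━━━━━━━━━━┓      
    ┏━━━━━━━━┃ FileViewer               ┃┓     
    ┃ Mineswe┠──────────────────────────┨┃     
    ┠────────┃                         ▲┃┨     
    ┃■■■■■■■■┃function renderComponent(░┃┃     
    ┃■■■■■■■■┃  const result = 92;     ░┃┃     
    ┃■■■■■■■■┃  const config = 64;     ░┃┃     
    ┃■■■■■■■■┃  const result = 22;     █┃┃     
    ┃■■■■■■■■┃  const data = 21;       ░┃┃     
    ┃■■■■■■■■┃  const config = 50;     ░┃┃     
    ┃■■■■■■■■┃}                        ░┃┃     
    ┗━━━━━━━━┃                         ░┃┛     
             ┃// TODO: optimize later  ▼┃      
             ┗━━━━━━━━━━━━━━━━━━━━━━━━━━┛      
                                               


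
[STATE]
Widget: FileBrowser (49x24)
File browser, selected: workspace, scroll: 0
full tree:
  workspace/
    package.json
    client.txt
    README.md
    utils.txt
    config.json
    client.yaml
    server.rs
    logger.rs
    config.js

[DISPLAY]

> [-] workspace/                                 
    package.json                                 
    client.txt                                   
    README.md                                    
    utils.txt                                    
    config.json                                  
    client.yaml                                  
    server.rs                                    
    logger.rs                                    
    config.js                                    
                                                 
                                                 
                                                 
                                                 
                                                 
                                                 
                                                 
                                                 
                                                 
                                                 
                                                 
                                                 
                                                 
                                                 


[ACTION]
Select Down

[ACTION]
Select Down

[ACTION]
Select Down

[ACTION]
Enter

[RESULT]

  [-] workspace/                                 
    package.json                                 
    client.txt                                   
  > README.md                                    
    utils.txt                                    
    config.json                                  
    client.yaml                                  
    server.rs                                    
    logger.rs                                    
    config.js                                    
                                                 
                                                 
                                                 
                                                 
                                                 
                                                 
                                                 
                                                 
                                                 
                                                 
                                                 
                                                 
                                                 
                                                 


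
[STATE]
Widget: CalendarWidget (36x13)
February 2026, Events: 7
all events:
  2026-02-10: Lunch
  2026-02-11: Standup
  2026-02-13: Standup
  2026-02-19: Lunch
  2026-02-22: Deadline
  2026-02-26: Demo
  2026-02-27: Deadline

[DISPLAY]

           February 2026            
Mo Tu We Th Fr Sa Su                
                   1                
 2  3  4  5  6  7  8                
 9 10* 11* 12 13* 14 15             
16 17 18 19* 20 21 22*              
23 24 25 26* 27* 28                 
                                    
                                    
                                    
                                    
                                    
                                    


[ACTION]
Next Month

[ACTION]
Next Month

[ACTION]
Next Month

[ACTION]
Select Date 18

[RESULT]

              May 2026              
Mo Tu We Th Fr Sa Su                
             1  2  3                
 4  5  6  7  8  9 10                
11 12 13 14 15 16 17                
[18] 19 20 21 22 23 24              
25 26 27 28 29 30 31                
                                    
                                    
                                    
                                    
                                    
                                    


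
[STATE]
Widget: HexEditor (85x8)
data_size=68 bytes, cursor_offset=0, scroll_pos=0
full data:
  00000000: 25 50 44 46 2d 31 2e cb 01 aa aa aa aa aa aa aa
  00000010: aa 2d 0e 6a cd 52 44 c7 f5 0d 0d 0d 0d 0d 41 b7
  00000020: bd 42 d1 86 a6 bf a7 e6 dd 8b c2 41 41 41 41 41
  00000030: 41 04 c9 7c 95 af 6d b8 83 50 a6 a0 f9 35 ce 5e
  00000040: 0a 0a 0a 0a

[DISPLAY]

00000000  25 50 44 46 2d 31 2e cb  01 aa aa aa aa aa aa aa  |%PDF-1..........|       
00000010  aa 2d 0e 6a cd 52 44 c7  f5 0d 0d 0d 0d 0d 41 b7  |.-.j.RD.......A.|       
00000020  bd 42 d1 86 a6 bf a7 e6  dd 8b c2 41 41 41 41 41  |.B.........AAAAA|       
00000030  41 04 c9 7c 95 af 6d b8  83 50 a6 a0 f9 35 ce 5e  |A..|..m..P...5.^|       
00000040  0a 0a 0a 0a                                       |....            |       
                                                                                     
                                                                                     
                                                                                     


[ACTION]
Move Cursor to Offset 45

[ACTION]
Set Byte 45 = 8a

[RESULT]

00000000  25 50 44 46 2d 31 2e cb  01 aa aa aa aa aa aa aa  |%PDF-1..........|       
00000010  aa 2d 0e 6a cd 52 44 c7  f5 0d 0d 0d 0d 0d 41 b7  |.-.j.RD.......A.|       
00000020  bd 42 d1 86 a6 bf a7 e6  dd 8b c2 41 41 8A 41 41  |.B.........AA.AA|       
00000030  41 04 c9 7c 95 af 6d b8  83 50 a6 a0 f9 35 ce 5e  |A..|..m..P...5.^|       
00000040  0a 0a 0a 0a                                       |....            |       
                                                                                     
                                                                                     
                                                                                     


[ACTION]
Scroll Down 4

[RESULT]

00000040  0a 0a 0a 0a                                       |....            |       
                                                                                     
                                                                                     
                                                                                     
                                                                                     
                                                                                     
                                                                                     
                                                                                     


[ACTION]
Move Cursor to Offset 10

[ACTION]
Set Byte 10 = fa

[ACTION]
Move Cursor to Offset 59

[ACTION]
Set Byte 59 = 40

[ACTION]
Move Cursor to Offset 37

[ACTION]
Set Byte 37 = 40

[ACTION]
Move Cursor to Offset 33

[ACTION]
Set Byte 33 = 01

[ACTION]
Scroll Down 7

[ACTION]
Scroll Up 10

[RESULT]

00000000  25 50 44 46 2d 31 2e cb  01 aa fa aa aa aa aa aa  |%PDF-1..........|       
00000010  aa 2d 0e 6a cd 52 44 c7  f5 0d 0d 0d 0d 0d 41 b7  |.-.j.RD.......A.|       
00000020  bd 01 d1 86 a6 40 a7 e6  dd 8b c2 41 41 8a 41 41  |.....@.....AA.AA|       
00000030  41 04 c9 7c 95 af 6d b8  83 50 a6 40 f9 35 ce 5e  |A..|..m..P.@.5.^|       
00000040  0a 0a 0a 0a                                       |....            |       
                                                                                     
                                                                                     
                                                                                     


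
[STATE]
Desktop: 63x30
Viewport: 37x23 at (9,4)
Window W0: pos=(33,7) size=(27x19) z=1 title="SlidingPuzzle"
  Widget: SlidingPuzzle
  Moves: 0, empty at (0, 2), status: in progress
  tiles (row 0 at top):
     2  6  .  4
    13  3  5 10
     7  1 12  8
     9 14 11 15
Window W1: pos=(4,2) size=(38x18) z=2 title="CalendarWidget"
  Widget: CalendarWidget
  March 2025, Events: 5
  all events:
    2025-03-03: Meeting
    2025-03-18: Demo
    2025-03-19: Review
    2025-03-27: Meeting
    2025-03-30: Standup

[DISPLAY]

────────────────────────────────┨    
         March 2025             ┃    
u We Th Fr Sa Su                ┃    
            1  2                ┃━━━━
 4  5  6  7  8  9               ┃Puzz
1 12 13 14 15 16                ┃────
8* 19* 20 21 22 23              ┃──┬─
5 26 27* 28 29 30*              ┃6 │ 
                                ┃──┼─
                                ┃3 │ 
                                ┃──┼─
                                ┃1 │ 
                                ┃──┼─
                                ┃4 │ 
                                ┃──┴─
━━━━━━━━━━━━━━━━━━━━━━━━━━━━━━━━┛    
                        ┃            
                        ┃            
                        ┃            
                        ┃            
                        ┃            
                        ┗━━━━━━━━━━━━
                                     


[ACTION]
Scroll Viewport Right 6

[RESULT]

──────────────────────────┨          
   March 2025             ┃          
h Fr Sa Su                ┃          
      1  2                ┃━━━━━━━━━━
 6  7  8  9               ┃Puzzle    
3 14 15 16                ┃──────────
 20 21 22 23              ┃──┬────┬──
7* 28 29 30*              ┃6 │    │  
                          ┃──┼────┼──
                          ┃3 │  5 │ 1
                          ┃──┼────┼──
                          ┃1 │ 12 │  
                          ┃──┼────┼──
                          ┃4 │ 11 │ 1
                          ┃──┴────┴──
━━━━━━━━━━━━━━━━━━━━━━━━━━┛          
                  ┃                  
                  ┃                  
                  ┃                  
                  ┃                  
                  ┃                  
                  ┗━━━━━━━━━━━━━━━━━━
                                     


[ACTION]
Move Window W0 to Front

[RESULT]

──────────────────────────┨          
   March 2025             ┃          
h Fr Sa Su                ┃          
      1  2        ┏━━━━━━━━━━━━━━━━━━
 6  7  8  9       ┃ SlidingPuzzle    
3 14 15 16        ┠──────────────────
 20 21 22 23      ┃┌────┬────┬────┬──
7* 28 29 30*      ┃│  2 │  6 │    │  
                  ┃├────┼────┼────┼──
                  ┃│ 13 │  3 │  5 │ 1
                  ┃├────┼────┼────┼──
                  ┃│  7 │  1 │ 12 │  
                  ┃├────┼────┼────┼──
                  ┃│  9 │ 14 │ 11 │ 1
                  ┃└────┴────┴────┴──
━━━━━━━━━━━━━━━━━━┃Moves: 0          
                  ┃                  
                  ┃                  
                  ┃                  
                  ┃                  
                  ┃                  
                  ┗━━━━━━━━━━━━━━━━━━
                                     


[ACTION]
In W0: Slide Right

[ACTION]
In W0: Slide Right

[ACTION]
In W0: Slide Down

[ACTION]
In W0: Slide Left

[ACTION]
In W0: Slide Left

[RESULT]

──────────────────────────┨          
   March 2025             ┃          
h Fr Sa Su                ┃          
      1  2        ┏━━━━━━━━━━━━━━━━━━
 6  7  8  9       ┃ SlidingPuzzle    
3 14 15 16        ┠──────────────────
 20 21 22 23      ┃┌────┬────┬────┬──
7* 28 29 30*      ┃│  2 │  6 │    │  
                  ┃├────┼────┼────┼──
                  ┃│ 13 │  3 │  5 │ 1
                  ┃├────┼────┼────┼──
                  ┃│  7 │  1 │ 12 │  
                  ┃├────┼────┼────┼──
                  ┃│  9 │ 14 │ 11 │ 1
                  ┃└────┴────┴────┴──
━━━━━━━━━━━━━━━━━━┃Moves: 4          
                  ┃                  
                  ┃                  
                  ┃                  
                  ┃                  
                  ┃                  
                  ┗━━━━━━━━━━━━━━━━━━
                                     


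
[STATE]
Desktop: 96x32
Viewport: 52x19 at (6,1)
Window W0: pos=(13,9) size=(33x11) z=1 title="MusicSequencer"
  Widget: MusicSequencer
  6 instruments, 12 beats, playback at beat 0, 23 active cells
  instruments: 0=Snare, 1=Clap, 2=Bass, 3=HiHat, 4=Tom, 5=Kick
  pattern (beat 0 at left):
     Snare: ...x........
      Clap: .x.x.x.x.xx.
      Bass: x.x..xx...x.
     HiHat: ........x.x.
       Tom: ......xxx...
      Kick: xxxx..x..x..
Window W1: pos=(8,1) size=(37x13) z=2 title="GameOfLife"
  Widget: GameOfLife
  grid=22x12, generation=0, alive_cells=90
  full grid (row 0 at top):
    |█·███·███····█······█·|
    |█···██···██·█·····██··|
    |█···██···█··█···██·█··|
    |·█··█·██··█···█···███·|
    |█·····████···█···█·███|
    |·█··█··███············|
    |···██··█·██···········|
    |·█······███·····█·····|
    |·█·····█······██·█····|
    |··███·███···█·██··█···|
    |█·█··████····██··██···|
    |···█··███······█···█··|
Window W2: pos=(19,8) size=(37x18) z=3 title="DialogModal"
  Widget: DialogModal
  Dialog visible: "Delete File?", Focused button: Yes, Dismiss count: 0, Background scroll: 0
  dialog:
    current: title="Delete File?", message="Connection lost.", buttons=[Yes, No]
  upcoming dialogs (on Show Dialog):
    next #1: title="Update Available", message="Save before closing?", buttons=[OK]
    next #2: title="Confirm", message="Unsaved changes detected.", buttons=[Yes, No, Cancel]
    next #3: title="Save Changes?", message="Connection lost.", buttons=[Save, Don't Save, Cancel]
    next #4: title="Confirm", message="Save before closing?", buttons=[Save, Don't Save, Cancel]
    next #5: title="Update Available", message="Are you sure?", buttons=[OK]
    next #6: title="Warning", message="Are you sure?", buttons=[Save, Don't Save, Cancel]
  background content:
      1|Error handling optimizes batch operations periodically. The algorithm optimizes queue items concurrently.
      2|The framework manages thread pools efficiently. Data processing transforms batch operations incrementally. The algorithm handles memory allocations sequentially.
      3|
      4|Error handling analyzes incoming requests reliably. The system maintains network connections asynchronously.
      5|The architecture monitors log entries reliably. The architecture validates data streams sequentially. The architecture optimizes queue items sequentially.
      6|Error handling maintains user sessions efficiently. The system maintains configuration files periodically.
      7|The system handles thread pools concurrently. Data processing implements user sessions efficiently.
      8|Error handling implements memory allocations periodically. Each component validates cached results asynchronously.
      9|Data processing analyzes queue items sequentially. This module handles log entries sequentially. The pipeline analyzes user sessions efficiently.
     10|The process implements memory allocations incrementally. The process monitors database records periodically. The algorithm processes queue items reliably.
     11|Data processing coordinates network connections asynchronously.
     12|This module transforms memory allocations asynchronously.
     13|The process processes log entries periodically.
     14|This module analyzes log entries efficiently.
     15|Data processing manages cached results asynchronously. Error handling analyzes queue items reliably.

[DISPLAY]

  ┏━━━━━━━━━━━━━━━━━━━━━━━━━━━━━━━━━━━┓             
  ┃ GameOfLife                        ┃             
  ┠───────────────────────────────────┨             
  ┃Gen: 0                             ┃             
  ┃█···██···█··█···██·█··             ┃             
  ┃·█··█·██··█···█···███·             ┃             
  ┃█·····████···█···█·███             ┃             
  ┃·█··█··███┏━━━━━━━━━━━━━━━━━━━━━━━━━━━━━━━━━━━┓  
  ┃···██··█·█┃ DialogModal                       ┃  
  ┃·█······██┠───────────────────────────────────┨  
  ┃·█·····█··┃Error handling optimizes batch oper┃  
  ┃··███·███·┃The framework manages thread pools ┃  
  ┗━━━━━━━━━━┃                                   ┃  
       ┃  Cla┃Error handling analyzes incoming re┃  
       ┃  Bas┃The arc┌──────────────────┐og entri┃  
       ┃ HiHa┃Error h│   Delete File?   │er sessi┃  
       ┃   To┃The sys│ Connection lost. │ools con┃  
       ┃  Kic┃Error h│    [Yes]  No     │emory al┃  
       ┗━━━━━┃Data pr└──────────────────┘eue item┃  


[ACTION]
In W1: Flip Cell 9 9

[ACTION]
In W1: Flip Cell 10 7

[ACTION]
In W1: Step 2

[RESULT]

  ┏━━━━━━━━━━━━━━━━━━━━━━━━━━━━━━━━━━━┓             
  ┃ GameOfLife                        ┃             
  ┠───────────────────────────────────┨             
  ┃Gen: 2                             ┃             
  ┃··█·····█····██·██·██·             ┃             
  ┃··········█···········             ┃             
  ┃████·█··············██             ┃             
  ┃·█···█····┏━━━━━━━━━━━━━━━━━━━━━━━━━━━━━━━━━━━┓  
  ┃··█··██···┃ DialogModal                       ┃  
  ┃·█··█·██··┠───────────────────────────────────┨  
  ┃·█··█····█┃Error handling optimizes batch oper┃  
  ┃····█·····┃The framework manages thread pools ┃  
  ┗━━━━━━━━━━┃                                   ┃  
       ┃  Cla┃Error handling analyzes incoming re┃  
       ┃  Bas┃The arc┌──────────────────┐og entri┃  
       ┃ HiHa┃Error h│   Delete File?   │er sessi┃  
       ┃   To┃The sys│ Connection lost. │ools con┃  
       ┃  Kic┃Error h│    [Yes]  No     │emory al┃  
       ┗━━━━━┃Data pr└──────────────────┘eue item┃  
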